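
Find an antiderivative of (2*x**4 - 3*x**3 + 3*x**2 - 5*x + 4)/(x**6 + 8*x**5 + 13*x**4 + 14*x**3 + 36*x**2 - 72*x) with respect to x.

Factor the denominator: x*(x - 1)*(x + 3)*(x + 6)*(x**2 + 4).
Partial-fraction decomposition: (53*x - 94)/(520*(x**2 + 4)) - 1691/(2520*(x + 6)) + 289/(468*(x + 3)) + 1/(140*(x - 1)) - 1/(18*x).
Integrate each term; A/(x−a) gives A·log|x−a|; the (Bx+D)/(x²+p²) term gives a log and an atan.

-log(x)/18 + log(x - 1)/140 + 289*log(x + 3)/468 - 1691*log(x + 6)/2520 + 53*log(x**2 + 4)/1040 - 47*atan(x/2)/520 + C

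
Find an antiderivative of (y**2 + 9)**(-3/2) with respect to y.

Substitute y = 3·tan(θ), so dy = 3·sec(θ)^2 dθ and the radical becomes sqrt(y**2 + 9) = 3·sec(θ) by the Pythagorean identity.
Integrate the resulting trig expression in θ, then back-substitute tan(θ) = y/3, sec(θ) = sqrt(y**2 + 9)/3 (absorbing any constant into C).

y/(9*sqrt(y**2 + 9)) + C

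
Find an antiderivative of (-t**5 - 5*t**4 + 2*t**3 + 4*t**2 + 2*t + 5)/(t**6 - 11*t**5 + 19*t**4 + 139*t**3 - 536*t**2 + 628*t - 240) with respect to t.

Factor the denominator: (t - 6)*(t - 5)*(t - 2)*(t - 1)**2*(t + 4).
Partial-fraction decomposition: 323/(13500*(t + 4)) + 1/(400*(t - 1)) - 7/(100*(t - 1)**2) - 71/(72*(t - 2)) + 5885/(432*(t - 5)) - 13663/(1000*(t - 6)).
Integrate each term; A/(t−a) gives A·log|t−a|; A/(t−a)² gives −A/(t−a).

-13663*log(t - 6)/1000 + 5885*log(t - 5)/432 - 71*log(t - 2)/72 + log(t - 1)/400 + 323*log(t + 4)/13500 + 7/(100*t - 100) + C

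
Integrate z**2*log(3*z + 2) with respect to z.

z**3*log(3*z + 2)/3 - z**3/9 + z**2/9 - 4*z/27 + 8*log(3*z + 2)/81 + C

Use integration by parts with u = log(3*z + 2), dv = z**2 dz.
Then du = 3/(3*z + 2) dz and v = z**3/3.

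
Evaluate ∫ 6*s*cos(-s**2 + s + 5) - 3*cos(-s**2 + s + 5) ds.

-3*sin(-s**2 + s + 5) + C

Let u = s**2 - s - 5, so du = (2*s - 1) ds.
Rewriting, the integral becomes 3·∫ cos(u) du = 3·sin(u).
Substituting back, u = s**2 - s - 5.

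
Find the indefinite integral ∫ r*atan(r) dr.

Use integration by parts with u = arctan(r), dv = r dr.
Then du = 1/(r**2 + 1) dr.

r**2*atan(r)/2 - r/2 + atan(r)/2 + C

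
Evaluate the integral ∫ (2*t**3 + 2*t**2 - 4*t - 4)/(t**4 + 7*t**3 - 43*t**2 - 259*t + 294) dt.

Factor the denominator: (t - 6)*(t - 1)*(t + 7)**2.
Partial-fraction decomposition: 3851/(2704*(t + 7)) - 141/(26*(t + 7)**2) + 1/(80*(t - 1)) + 476/(845*(t - 6)).
Integrate each term; A/(t−a) gives A·log|t−a|; A/(t−a)² gives −A/(t−a).

476*log(t - 6)/845 + log(t - 1)/80 + 3851*log(t + 7)/2704 + 141/(26*t + 182) + C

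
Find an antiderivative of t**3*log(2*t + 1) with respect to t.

t**4*log(2*t + 1)/4 - t**4/16 + t**3/24 - t**2/32 + t/32 - log(2*t + 1)/64 + C

Use integration by parts with u = log(2*t + 1), dv = t**3 dt.
Then du = 2/(2*t + 1) dt and v = t**4/4.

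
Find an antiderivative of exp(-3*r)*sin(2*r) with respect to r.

-3*exp(-3*r)*sin(2*r)/13 - 2*exp(-3*r)*cos(2*r)/13 + C

Let I denote the integral. Integrate by parts with u = sin(2*r), dv = exp(-3*r) dr, so v = -exp(-3*r)/3: I = -exp(-3*r)*sin(2*r)/3 + (2/3)·∫ exp(-3*r)*cos(2*r) dr.
Apply parts again with u = cos(2*r), dv = exp(-3*r) dr: ∫ exp(-3*r)*cos(2*r) dr = -exp(-3*r)*cos(2*r)/3 − (2/3)·I. Substituting back brings back I: I = -exp(-3*r)*sin(2*r)/3 - 2*exp(-3*r)*cos(2*r)/9 − (4/9)·I.
Solving for I: (1 + 4/9)·I equals the remaining terms, so I = (9/13)·(-exp(-3*r)*sin(2*r)/3 - 2*exp(-3*r)*cos(2*r)/9).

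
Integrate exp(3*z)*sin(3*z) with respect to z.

Let I denote the integral. Integrate by parts with u = sin(3*z), dv = exp(3*z) dz, so v = exp(3*z)/3: I = exp(3*z)*sin(3*z)/3 − ∫ exp(3*z)*cos(3*z) dz.
Apply parts again with u = cos(3*z), dv = exp(3*z) dz: ∫ exp(3*z)*cos(3*z) dz = exp(3*z)*cos(3*z)/3 + I. Substituting back brings back I: I = exp(3*z)*sin(3*z)/3 - exp(3*z)*cos(3*z)/3 − I.
Solving for I: (1 + 1)·I equals the remaining terms, so I = (1/2)·(exp(3*z)*sin(3*z)/3 - exp(3*z)*cos(3*z)/3).

exp(3*z)*sin(3*z)/6 - exp(3*z)*cos(3*z)/6 + C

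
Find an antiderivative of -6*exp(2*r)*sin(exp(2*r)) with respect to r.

Let u = exp(2*r), so du = (2*exp(2*r)) dr.
Rewriting, the integral becomes -3·∫ sin(u) du = -3·-cos(u).
Substituting back, u = exp(2*r).

3*cos(exp(2*r)) + C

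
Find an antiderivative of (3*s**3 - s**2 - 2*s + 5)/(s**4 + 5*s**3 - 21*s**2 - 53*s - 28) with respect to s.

Factor the denominator: (s - 4)*(s + 1)**2*(s + 7).
Partial-fraction decomposition: 353/(132*(s + 7)) - 91/(300*(s + 1)) - 1/(10*(s + 1)**2) + 173/(275*(s - 4)).
Integrate each term; A/(s−a) gives A·log|s−a|; A/(s−a)² gives −A/(s−a).

173*log(s - 4)/275 - 91*log(s + 1)/300 + 353*log(s + 7)/132 + 1/(10*s + 10) + C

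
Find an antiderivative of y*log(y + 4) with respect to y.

Use integration by parts with u = log(y + 4), dv = y dy.
Then du = 1/(y + 4) dy and v = y**2/2.

y**2*log(y + 4)/2 - y**2/4 + 2*y - 8*log(y + 4) + C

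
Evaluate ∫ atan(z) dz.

Use integration by parts with u = arctan(z), dv = dz.
Then du = 1/(z**2 + 1) dz.

z*atan(z) - log(z**2 + 1)/2 + C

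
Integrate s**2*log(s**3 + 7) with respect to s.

s**3*log(s**3 + 7)/3 - s**3/3 + 7*log(s**3 + 7)/3 + C

Let u = s**3 + 7, so du = (3*s**2) ds.
The integral becomes (1/3)·∫ log(u) du; integrate by parts with u′=log(u), dv′=du.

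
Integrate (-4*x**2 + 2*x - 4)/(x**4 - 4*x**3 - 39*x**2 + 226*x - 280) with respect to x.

Factor the denominator: (x - 5)*(x - 4)*(x - 2)*(x + 7).
Partial-fraction decomposition: 107/(594*(x + 7)) - 8/(27*(x - 2)) + 30/(11*(x - 4)) - 47/(18*(x - 5)).
Integrate each term: A/(x−a) contributes A·log|x−a|.

-47*log(x - 5)/18 + 30*log(x - 4)/11 - 8*log(x - 2)/27 + 107*log(x + 7)/594 + C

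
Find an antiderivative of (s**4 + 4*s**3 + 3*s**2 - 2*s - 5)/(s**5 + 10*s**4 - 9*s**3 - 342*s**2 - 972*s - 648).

2251*log(s - 6)/9072 + 3*log(s + 1)/350 + log(s + 3)/162 + 7961*log(s + 6)/10800 + 547/(180*s + 1080) + C

Factor the denominator: (s - 6)*(s + 1)*(s + 3)*(s + 6)**2.
Partial-fraction decomposition: 7961/(10800*(s + 6)) - 547/(180*(s + 6)**2) + 1/(162*(s + 3)) + 3/(350*(s + 1)) + 2251/(9072*(s - 6)).
Integrate each term; A/(s−a) gives A·log|s−a|; A/(s−a)² gives −A/(s−a).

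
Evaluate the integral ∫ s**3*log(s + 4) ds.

Use integration by parts with u = log(s + 4), dv = s**3 ds.
Then du = 1/(s + 4) ds and v = s**4/4.

s**4*log(s + 4)/4 - s**4/16 + s**3/3 - 2*s**2 + 16*s - 64*log(s + 4) + C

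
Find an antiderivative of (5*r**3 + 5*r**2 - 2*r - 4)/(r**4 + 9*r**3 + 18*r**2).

-88*log(r + 3)/27 + 223*log(r + 6)/27 + 2/(9*r) + C

Factor the denominator: r**2*(r + 3)*(r + 6).
Partial-fraction decomposition: 223/(27*(r + 6)) - 88/(27*(r + 3)) - 2/(9*r**2).
Integrate each term; A/(r−a) gives A·log|r−a|; A/(r−a)² gives −A/(r−a).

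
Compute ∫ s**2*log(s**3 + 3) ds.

s**3*log(s**3 + 3)/3 - s**3/3 + log(s**3 + 3) + C

Let u = s**3 + 3, so du = (3*s**2) ds.
The integral becomes (1/3)·∫ log(u) du; integrate by parts with u′=log(u), dv′=du.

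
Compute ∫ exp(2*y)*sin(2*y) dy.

exp(2*y)*sin(2*y)/4 - exp(2*y)*cos(2*y)/4 + C

Let I denote the integral. Integrate by parts with u = sin(2*y), dv = exp(2*y) dy, so v = exp(2*y)/2: I = exp(2*y)*sin(2*y)/2 − ∫ exp(2*y)*cos(2*y) dy.
Apply parts again with u = cos(2*y), dv = exp(2*y) dy: ∫ exp(2*y)*cos(2*y) dy = exp(2*y)*cos(2*y)/2 + I. Substituting back brings back I: I = exp(2*y)*sin(2*y)/2 - exp(2*y)*cos(2*y)/2 − I.
Solving for I: (1 + 1)·I equals the remaining terms, so I = (1/2)·(exp(2*y)*sin(2*y)/2 - exp(2*y)*cos(2*y)/2).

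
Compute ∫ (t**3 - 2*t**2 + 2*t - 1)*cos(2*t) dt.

Use integration by parts with u = t**3 - 2*t**2 + 2*t - 1, dv = cos(2*t) dt, so v = sin(2*t)/2.
Apply parts 3 times (tabular method): alternate signs, differentiate u down to 0, integrate dv up.

t**3*sin(2*t)/2 - t**2*sin(2*t) + 3*t**2*cos(2*t)/4 + t*sin(2*t)/4 - t*cos(2*t) + cos(2*t)/8 + C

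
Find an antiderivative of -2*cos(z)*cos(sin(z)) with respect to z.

-2*sin(sin(z)) + C

Let u = sin(z), so du = (cos(z)) dz.
Rewriting, the integral becomes -2·∫ cos(u) du = -2·sin(u).
Substituting back, u = sin(z).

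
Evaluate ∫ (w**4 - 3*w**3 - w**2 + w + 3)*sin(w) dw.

Use integration by parts with u = w**4 - 3*w**3 - w**2 + w + 3, dv = sin(w) dw, so v = -cos(w).
Apply parts 4 times (tabular method): alternate signs, differentiate u down to 0, integrate dv up.

-w**4*cos(w) + 4*w**3*sin(w) + 3*w**3*cos(w) - 9*w**2*sin(w) + 13*w**2*cos(w) - 26*w*sin(w) - 19*w*cos(w) + 19*sin(w) - 29*cos(w) + C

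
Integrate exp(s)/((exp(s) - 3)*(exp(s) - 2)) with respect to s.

log(exp(s) - 3) - log(exp(s) - 2) + C

Let u = e^s, du = e^s ds.
The integral becomes ∫ du/((u-2)(u-3)); decompose into partial fractions.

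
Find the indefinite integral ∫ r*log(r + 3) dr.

r**2*log(r + 3)/2 - r**2/4 + 3*r/2 - 9*log(r + 3)/2 + C

Use integration by parts with u = log(r + 3), dv = r dr.
Then du = 1/(r + 3) dr and v = r**2/2.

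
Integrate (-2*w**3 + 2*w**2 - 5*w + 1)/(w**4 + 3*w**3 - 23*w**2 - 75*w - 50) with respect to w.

Factor the denominator: (w - 5)*(w + 1)*(w + 2)*(w + 5).
Partial-fraction decomposition: -163/(60*(w + 5)) + 5/(3*(w + 2)) - 5/(12*(w + 1)) - 8/(15*(w - 5)).
Integrate each term: A/(w−a) contributes A·log|w−a|.

-8*log(w - 5)/15 - 5*log(w + 1)/12 + 5*log(w + 2)/3 - 163*log(w + 5)/60 + C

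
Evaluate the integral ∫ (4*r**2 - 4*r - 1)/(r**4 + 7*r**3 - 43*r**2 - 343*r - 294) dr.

Factor the denominator: (r - 7)*(r + 1)*(r + 6)*(r + 7).
Partial-fraction decomposition: -223/(84*(r + 7)) + 167/(65*(r + 6)) - 7/(240*(r + 1)) + 167/(1456*(r - 7)).
Integrate each term: A/(r−a) contributes A·log|r−a|.

167*log(r - 7)/1456 - 7*log(r + 1)/240 + 167*log(r + 6)/65 - 223*log(r + 7)/84 + C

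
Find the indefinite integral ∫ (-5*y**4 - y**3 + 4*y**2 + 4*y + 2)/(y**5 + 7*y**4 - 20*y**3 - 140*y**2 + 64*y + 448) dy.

-631*log(y - 4)/528 + 31*log(y - 2)/216 - 31*log(y + 2)/120 + 583*log(y + 4)/144 - 11492*log(y + 7)/1485 + C

Factor the denominator: (y - 4)*(y - 2)*(y + 2)*(y + 4)*(y + 7).
Partial-fraction decomposition: -11492/(1485*(y + 7)) + 583/(144*(y + 4)) - 31/(120*(y + 2)) + 31/(216*(y - 2)) - 631/(528*(y - 4)).
Integrate each term: A/(y−a) contributes A·log|y−a|.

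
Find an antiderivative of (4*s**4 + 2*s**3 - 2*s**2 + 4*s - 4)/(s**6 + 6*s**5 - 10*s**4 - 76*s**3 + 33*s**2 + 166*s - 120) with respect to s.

Factor the denominator: (s - 3)*(s - 1)**2*(s + 2)*(s + 4)*(s + 5).
Partial-fraction decomposition: -68/(27*(s + 5)) + 422/(175*(s + 4)) - 14/(135*(s + 2)) - 53/(450*(s - 1)) - 1/(45*(s - 1)**2) + 23/(70*(s - 3)).
Integrate each term; A/(s−a) gives A·log|s−a|; A/(s−a)² gives −A/(s−a).

23*log(s - 3)/70 - 53*log(s - 1)/450 - 14*log(s + 2)/135 + 422*log(s + 4)/175 - 68*log(s + 5)/27 + 1/(45*s - 45) + C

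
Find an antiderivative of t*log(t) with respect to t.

t**2*log(t)/2 - t**2/4 + C

Use integration by parts with u = log(t), dv = t dt.
Then du = 1/t dt and v = t**2/2.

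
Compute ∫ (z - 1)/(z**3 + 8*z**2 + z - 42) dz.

log(z - 2)/45 + log(z + 3)/5 - 2*log(z + 7)/9 + C

Factor the denominator: (z - 2)*(z + 3)*(z + 7).
Partial-fraction decomposition: -2/(9*(z + 7)) + 1/(5*(z + 3)) + 1/(45*(z - 2)).
Integrate each term: A/(z−a) contributes A·log|z−a|.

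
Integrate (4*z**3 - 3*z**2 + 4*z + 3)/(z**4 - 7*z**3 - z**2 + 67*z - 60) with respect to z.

14*log(z - 5) - 227*log(z - 4)/21 + log(z - 1)/6 + 9*log(z + 3)/14 + C

Factor the denominator: (z - 5)*(z - 4)*(z - 1)*(z + 3).
Partial-fraction decomposition: 9/(14*(z + 3)) + 1/(6*(z - 1)) - 227/(21*(z - 4)) + 14/(z - 5).
Integrate each term: A/(z−a) contributes A·log|z−a|.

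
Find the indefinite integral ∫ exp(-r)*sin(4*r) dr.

-exp(-r)*sin(4*r)/17 - 4*exp(-r)*cos(4*r)/17 + C

Let I denote the integral. Integrate by parts with u = sin(4*r), dv = exp(-r) dr, so v = -exp(-r): I = -exp(-r)*sin(4*r) + 4·∫ exp(-r)*cos(4*r) dr.
Apply parts again with u = cos(4*r), dv = exp(-r) dr: ∫ exp(-r)*cos(4*r) dr = -exp(-r)*cos(4*r) − 4·I. Substituting back brings back I: I = -exp(-r)*sin(4*r) - 4*exp(-r)*cos(4*r) − 16·I.
Solving for I: (1 + 16)·I equals the remaining terms, so I = (1/17)·(-exp(-r)*sin(4*r) - 4*exp(-r)*cos(4*r)).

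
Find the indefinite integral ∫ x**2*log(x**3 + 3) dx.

x**3*log(x**3 + 3)/3 - x**3/3 + log(x**3 + 3) + C

Let u = x**3 + 3, so du = (3*x**2) dx.
The integral becomes (1/3)·∫ log(u) du; integrate by parts with u′=log(u), dv′=du.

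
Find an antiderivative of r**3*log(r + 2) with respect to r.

r**4*log(r + 2)/4 - r**4/16 + r**3/6 - r**2/2 + 2*r - 4*log(r + 2) + C

Use integration by parts with u = log(r + 2), dv = r**3 dr.
Then du = 1/(r + 2) dr and v = r**4/4.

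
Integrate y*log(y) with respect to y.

Use integration by parts with u = log(y), dv = y dy.
Then du = 1/y dy and v = y**2/2.

y**2*log(y)/2 - y**2/4 + C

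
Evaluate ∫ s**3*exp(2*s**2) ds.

(2*s**2 - 1)*exp(2*s**2)/8 + C

Let u = s², du = 2s ds; rewrite as (1/2)∫ u^1·exp(2u) du.
Now integrate by parts 1 time.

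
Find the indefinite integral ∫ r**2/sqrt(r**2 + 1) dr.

r*sqrt(r**2 + 1)/2 - log(r + sqrt(r**2 + 1))/2 + C

Substitute r = tan(θ), so dr = sec(θ)^2 dθ and the radical becomes sqrt(r**2 + 1) = sec(θ) by the Pythagorean identity.
Integrate the resulting trig expression in θ, then back-substitute tan(θ) = r, sec(θ) = sqrt(r**2 + 1) (absorbing any constant into C).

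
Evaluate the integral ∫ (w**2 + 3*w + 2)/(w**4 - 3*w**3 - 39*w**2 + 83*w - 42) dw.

Factor the denominator: (w - 7)*(w - 1)**2*(w + 6).
Partial-fraction decomposition: -20/(637*(w + 6)) - 6/(49*(w - 1)) - 1/(7*(w - 1)**2) + 2/(13*(w - 7)).
Integrate each term; A/(w−a) gives A·log|w−a|; A/(w−a)² gives −A/(w−a).

2*log(w - 7)/13 - 6*log(w - 1)/49 - 20*log(w + 6)/637 + 1/(7*w - 7) + C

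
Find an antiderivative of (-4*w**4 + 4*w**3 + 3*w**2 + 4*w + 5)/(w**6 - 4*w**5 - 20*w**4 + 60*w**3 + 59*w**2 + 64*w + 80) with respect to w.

-475*log(w - 5)/351 + 699*log(w - 4)/680 - log(w + 1)/45 + 1243*log(w + 4)/3672 + log(w**2 + 1)/221 - 3*atan(w)/221 + C

Factor the denominator: (w - 5)*(w - 4)*(w + 1)*(w + 4)*(w**2 + 1).
Partial-fraction decomposition: (2*w - 3)/(221*(w**2 + 1)) + 1243/(3672*(w + 4)) - 1/(45*(w + 1)) + 699/(680*(w - 4)) - 475/(351*(w - 5)).
Integrate each term; A/(w−a) gives A·log|w−a|; the (Bw+D)/(w²+p²) term gives a log and an atan.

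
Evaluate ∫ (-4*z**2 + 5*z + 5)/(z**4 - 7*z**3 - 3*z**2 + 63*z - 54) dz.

Factor the denominator: (z - 6)*(z - 3)*(z - 1)*(z + 3).
Partial-fraction decomposition: 23/(108*(z + 3)) + 3/(20*(z - 1)) + 4/(9*(z - 3)) - 109/(135*(z - 6)).
Integrate each term: A/(z−a) contributes A·log|z−a|.

-109*log(z - 6)/135 + 4*log(z - 3)/9 + 3*log(z - 1)/20 + 23*log(z + 3)/108 + C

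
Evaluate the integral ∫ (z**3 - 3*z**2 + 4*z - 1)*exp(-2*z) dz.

Use integration by parts with u = z**3 - 3*z**2 + 4*z - 1, dv = exp(-2*z) dz, so v = -exp(-2*z)/2.
Apply parts 3 times (tabular method): alternate signs, differentiate u down to 0, integrate dv up.

(-4*z**3 + 6*z**2 - 10*z - 1)*exp(-2*z)/8 + C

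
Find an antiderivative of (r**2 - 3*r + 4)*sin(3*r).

-r**2*cos(3*r)/3 + 2*r*sin(3*r)/9 + r*cos(3*r) - sin(3*r)/3 - 34*cos(3*r)/27 + C

Use integration by parts with u = r**2 - 3*r + 4, dv = sin(3*r) dr, so v = -cos(3*r)/3.
Apply parts 2 times (tabular method): alternate signs, differentiate u down to 0, integrate dv up.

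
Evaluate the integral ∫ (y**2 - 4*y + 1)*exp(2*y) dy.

(2*y**2 - 10*y + 7)*exp(2*y)/4 + C

Use integration by parts with u = y**2 - 4*y + 1, dv = exp(2*y) dy, so v = exp(2*y)/2.
Apply parts 2 times (tabular method): alternate signs, differentiate u down to 0, integrate dv up.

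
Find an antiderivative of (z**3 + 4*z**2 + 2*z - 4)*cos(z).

z**3*sin(z) + 4*z**2*sin(z) + 3*z**2*cos(z) - 4*z*sin(z) + 8*z*cos(z) - 12*sin(z) - 4*cos(z) + C

Use integration by parts with u = z**3 + 4*z**2 + 2*z - 4, dv = cos(z) dz, so v = sin(z).
Apply parts 3 times (tabular method): alternate signs, differentiate u down to 0, integrate dv up.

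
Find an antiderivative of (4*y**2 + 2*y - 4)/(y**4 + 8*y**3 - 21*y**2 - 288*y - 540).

Factor the denominator: (y - 6)*(y + 3)*(y + 5)*(y + 6).
Partial-fraction decomposition: -32/(9*(y + 6)) + 43/(11*(y + 5)) - 13/(27*(y + 3)) + 38/(297*(y - 6)).
Integrate each term: A/(y−a) contributes A·log|y−a|.

38*log(y - 6)/297 - 13*log(y + 3)/27 + 43*log(y + 5)/11 - 32*log(y + 6)/9 + C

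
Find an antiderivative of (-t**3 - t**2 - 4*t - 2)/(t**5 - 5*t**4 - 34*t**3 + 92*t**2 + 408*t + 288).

-3043*log(t - 6)/78400 + 2*log(t + 1)/147 - 5*log(t + 2)/64 + 31*log(t + 4)/300 + 139/(280*t - 1680) + C

Factor the denominator: (t - 6)**2*(t + 1)*(t + 2)*(t + 4).
Partial-fraction decomposition: 31/(300*(t + 4)) - 5/(64*(t + 2)) + 2/(147*(t + 1)) - 3043/(78400*(t - 6)) - 139/(280*(t - 6)**2).
Integrate each term; A/(t−a) gives A·log|t−a|; A/(t−a)² gives −A/(t−a).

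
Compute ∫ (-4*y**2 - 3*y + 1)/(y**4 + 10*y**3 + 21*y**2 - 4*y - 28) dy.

-log(y - 1)/12 - 59*log(y + 2)/75 + 87*log(y + 7)/100 - 3/(5*y + 10) + C

Factor the denominator: (y - 1)*(y + 2)**2*(y + 7).
Partial-fraction decomposition: 87/(100*(y + 7)) - 59/(75*(y + 2)) + 3/(5*(y + 2)**2) - 1/(12*(y - 1)).
Integrate each term; A/(y−a) gives A·log|y−a|; A/(y−a)² gives −A/(y−a).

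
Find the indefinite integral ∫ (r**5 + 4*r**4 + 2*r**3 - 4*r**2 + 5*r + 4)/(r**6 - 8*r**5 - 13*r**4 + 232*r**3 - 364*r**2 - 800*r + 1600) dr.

Factor the denominator: (r - 5)*(r - 4)**2*(r - 2)*(r + 2)*(r + 5).
Partial-fraction decomposition: 166/(2835*(r + 5)) - 1/(504*(r + 2)) - 55/(168*(r - 2)) - 8543/(324*(r - 4)) - 178/(9*(r - 4)**2) + 2902/(105*(r - 5)).
Integrate each term; A/(r−a) gives A·log|r−a|; A/(r−a)² gives −A/(r−a).

2902*log(r - 5)/105 - 8543*log(r - 4)/324 - 55*log(r - 2)/168 - log(r + 2)/504 + 166*log(r + 5)/2835 + 178/(9*r - 36) + C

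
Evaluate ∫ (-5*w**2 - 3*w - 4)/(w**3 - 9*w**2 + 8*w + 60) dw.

-101*log(w - 6)/4 + 144*log(w - 5)/7 - 9*log(w + 2)/28 + C

Factor the denominator: (w - 6)*(w - 5)*(w + 2).
Partial-fraction decomposition: -9/(28*(w + 2)) + 144/(7*(w - 5)) - 101/(4*(w - 6)).
Integrate each term: A/(w−a) contributes A·log|w−a|.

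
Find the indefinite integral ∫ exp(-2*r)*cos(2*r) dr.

exp(-2*r)*sin(2*r)/4 - exp(-2*r)*cos(2*r)/4 + C

Let I denote the integral. Integrate by parts with u = cos(2*r), dv = exp(-2*r) dr, so v = -exp(-2*r)/2: I = -exp(-2*r)*cos(2*r)/2 − ∫ exp(-2*r)*sin(2*r) dr.
Apply parts again with u = sin(2*r), dv = exp(-2*r) dr: ∫ exp(-2*r)*sin(2*r) dr = -exp(-2*r)*sin(2*r)/2 + I. Substituting back brings back I: I = exp(-2*r)*sin(2*r)/2 - exp(-2*r)*cos(2*r)/2 − I.
Solving for I: (1 + 1)·I equals the remaining terms, so I = (1/2)·(exp(-2*r)*sin(2*r)/2 - exp(-2*r)*cos(2*r)/2).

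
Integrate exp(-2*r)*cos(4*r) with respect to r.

Let I denote the integral. Integrate by parts with u = cos(4*r), dv = exp(-2*r) dr, so v = -exp(-2*r)/2: I = -exp(-2*r)*cos(4*r)/2 − 2·∫ exp(-2*r)*sin(4*r) dr.
Apply parts again with u = sin(4*r), dv = exp(-2*r) dr: ∫ exp(-2*r)*sin(4*r) dr = -exp(-2*r)*sin(4*r)/2 + 2·I. Substituting back brings back I: I = exp(-2*r)*sin(4*r) - exp(-2*r)*cos(4*r)/2 − 4·I.
Solving for I: (1 + 4)·I equals the remaining terms, so I = (1/5)·(exp(-2*r)*sin(4*r) - exp(-2*r)*cos(4*r)/2).

exp(-2*r)*sin(4*r)/5 - exp(-2*r)*cos(4*r)/10 + C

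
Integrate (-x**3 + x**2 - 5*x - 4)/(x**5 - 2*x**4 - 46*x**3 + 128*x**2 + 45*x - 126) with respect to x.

Factor the denominator: (x - 6)*(x - 3)*(x - 1)*(x + 1)*(x + 7).
Partial-fraction decomposition: 141/(2080*(x + 7)) - 1/(112*(x + 1)) - 9/(160*(x - 1)) + 37/(240*(x - 3)) - 214/(1365*(x - 6)).
Integrate each term: A/(x−a) contributes A·log|x−a|.

-214*log(x - 6)/1365 + 37*log(x - 3)/240 - 9*log(x - 1)/160 - log(x + 1)/112 + 141*log(x + 7)/2080 + C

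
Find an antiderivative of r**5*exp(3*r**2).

(9*r**4 - 6*r**2 + 2)*exp(3*r**2)/54 + C

Let u = r², du = 2r dr; rewrite as (1/2)∫ u^2·exp(3u) du.
Now integrate by parts 2 times.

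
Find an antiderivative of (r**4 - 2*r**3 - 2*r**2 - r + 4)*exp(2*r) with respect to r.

(2*r**4 - 8*r**3 + 8*r**2 - 10*r + 13)*exp(2*r)/4 + C

Use integration by parts with u = r**4 - 2*r**3 - 2*r**2 - r + 4, dv = exp(2*r) dr, so v = exp(2*r)/2.
Apply parts 4 times (tabular method): alternate signs, differentiate u down to 0, integrate dv up.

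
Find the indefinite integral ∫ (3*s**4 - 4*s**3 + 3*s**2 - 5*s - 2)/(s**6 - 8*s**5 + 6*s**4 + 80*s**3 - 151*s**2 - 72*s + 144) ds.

Factor the denominator: (s - 4)**2*(s - 3)*(s - 1)*(s + 1)*(s + 3).
Partial-fraction decomposition: -391/(2352*(s + 3)) + 13/(400*(s + 1)) + 5/(144*(s - 1)) + 145/(48*(s - 3)) - 32213/(11025*(s - 4)) + 538/(105*(s - 4)**2).
Integrate each term; A/(s−a) gives A·log|s−a|; A/(s−a)² gives −A/(s−a).

-32213*log(s - 4)/11025 + 145*log(s - 3)/48 + 5*log(s - 1)/144 + 13*log(s + 1)/400 - 391*log(s + 3)/2352 - 538/(105*s - 420) + C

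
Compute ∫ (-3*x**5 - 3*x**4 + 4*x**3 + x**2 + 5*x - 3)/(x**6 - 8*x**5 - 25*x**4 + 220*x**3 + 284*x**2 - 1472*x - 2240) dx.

-56171*log(x - 7)/5346 + 1529*log(x - 5)/126 - 3551*log(x - 4)/864 + 215*log(x + 2)/1701 - 2041*log(x + 4)/3168 + 1/(108*x + 216) + C

Factor the denominator: (x - 7)*(x - 5)*(x - 4)*(x + 2)**2*(x + 4).
Partial-fraction decomposition: -2041/(3168*(x + 4)) + 215/(1701*(x + 2)) - 1/(108*(x + 2)**2) - 3551/(864*(x - 4)) + 1529/(126*(x - 5)) - 56171/(5346*(x - 7)).
Integrate each term; A/(x−a) gives A·log|x−a|; A/(x−a)² gives −A/(x−a).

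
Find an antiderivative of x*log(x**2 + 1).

Let u = x**2 + 1, so du = (2*x) dx.
The integral becomes (1/2)·∫ log(u) du; integrate by parts with u′=log(u), dv′=du.

x**2*log(x**2 + 1)/2 - x**2/2 + log(x**2 + 1)/2 + C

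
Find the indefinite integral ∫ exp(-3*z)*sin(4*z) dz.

-3*exp(-3*z)*sin(4*z)/25 - 4*exp(-3*z)*cos(4*z)/25 + C

Let I denote the integral. Integrate by parts with u = sin(4*z), dv = exp(-3*z) dz, so v = -exp(-3*z)/3: I = -exp(-3*z)*sin(4*z)/3 + (4/3)·∫ exp(-3*z)*cos(4*z) dz.
Apply parts again with u = cos(4*z), dv = exp(-3*z) dz: ∫ exp(-3*z)*cos(4*z) dz = -exp(-3*z)*cos(4*z)/3 − (4/3)·I. Substituting back brings back I: I = -exp(-3*z)*sin(4*z)/3 - 4*exp(-3*z)*cos(4*z)/9 − (16/9)·I.
Solving for I: (1 + 16/9)·I equals the remaining terms, so I = (9/25)·(-exp(-3*z)*sin(4*z)/3 - 4*exp(-3*z)*cos(4*z)/9).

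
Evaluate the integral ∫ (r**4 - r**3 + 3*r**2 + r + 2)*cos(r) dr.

r**4*sin(r) - r**3*sin(r) + 4*r**3*cos(r) - 9*r**2*sin(r) - 3*r**2*cos(r) + 7*r*sin(r) - 18*r*cos(r) + 20*sin(r) + 7*cos(r) + C

Use integration by parts with u = r**4 - r**3 + 3*r**2 + r + 2, dv = cos(r) dr, so v = sin(r).
Apply parts 4 times (tabular method): alternate signs, differentiate u down to 0, integrate dv up.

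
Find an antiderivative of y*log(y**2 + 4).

Let u = y**2 + 4, so du = (2*y) dy.
The integral becomes (1/2)·∫ log(u) du; integrate by parts with u′=log(u), dv′=du.

y**2*log(y**2 + 4)/2 - y**2/2 + 2*log(y**2 + 4) + C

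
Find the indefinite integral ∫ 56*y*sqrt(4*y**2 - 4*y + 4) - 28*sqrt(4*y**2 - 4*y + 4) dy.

14*(4*y**2 - 4*y + 4)**(3/2)/3 + C

Let u = 4*y**2 - 4*y + 4, so du = (8*y - 4) dy.
Rewriting, the integral becomes 7·∫ √u du = 7·(2/3)u^(3/2).
Substituting back, u = 4*y**2 - 4*y + 4.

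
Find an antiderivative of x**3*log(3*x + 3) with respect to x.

Use integration by parts with u = log(3*x + 3), dv = x**3 dx.
Then du = 3/(3*x + 3) dx and v = x**4/4.

x**4*log(3*x + 3)/4 - x**4/16 + x**3/12 - x**2/8 + x/4 - log(x + 1)/4 + C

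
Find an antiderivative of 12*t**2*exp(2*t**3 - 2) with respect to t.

Let u = 2*t**3 - 2, so du = (6*t**2) dt.
Rewriting, the integral becomes 2·∫ e^u du = 2·e^u.
Substituting back, u = 2*t**3 - 2.

2*exp(2*t**3 - 2) + C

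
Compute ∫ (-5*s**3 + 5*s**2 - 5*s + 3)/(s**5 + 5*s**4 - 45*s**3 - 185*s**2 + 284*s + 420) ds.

Factor the denominator: (s - 6)*(s - 2)*(s + 1)*(s + 5)*(s + 7).
Partial-fraction decomposition: 37/(26*(s + 7)) - 389/(308*(s + 5)) + 1/(28*(s + 1)) + 1/(28*(s - 2)) - 927/(4004*(s - 6)).
Integrate each term: A/(s−a) contributes A·log|s−a|.

-927*log(s - 6)/4004 - 389*log(s + 5)/308 + 37*log(s + 7)/26 + log(s**2 - s - 2)/28 + C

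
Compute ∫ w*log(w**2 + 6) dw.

Let u = w**2 + 6, so du = (2*w) dw.
The integral becomes (1/2)·∫ log(u) du; integrate by parts with u′=log(u), dv′=du.

w**2*log(w**2 + 6)/2 - w**2/2 + 3*log(w**2 + 6) + C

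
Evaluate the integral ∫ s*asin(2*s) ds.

Use integration by parts with u = arcsin(2*s), dv = s ds.
Then du = 2/sqrt(-4*s**2 + 1) ds.

s**2*asin(2*s)/2 + s*sqrt(-4*s**2 + 1)/8 - asin(2*s)/16 + C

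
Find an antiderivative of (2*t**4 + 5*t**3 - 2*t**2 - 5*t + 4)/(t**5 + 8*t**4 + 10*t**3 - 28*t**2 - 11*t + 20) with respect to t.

Factor the denominator: (t - 1)**2*(t + 1)*(t + 4)*(t + 5).
Partial-fraction decomposition: 151/(36*(t + 5)) - 184/(75*(t + 4)) + 1/(12*(t + 1)) + 79/(450*(t - 1)) + 1/(15*(t - 1)**2).
Integrate each term; A/(t−a) gives A·log|t−a|; A/(t−a)² gives −A/(t−a).

79*log(t - 1)/450 + log(t + 1)/12 - 184*log(t + 4)/75 + 151*log(t + 5)/36 - 1/(15*t - 15) + C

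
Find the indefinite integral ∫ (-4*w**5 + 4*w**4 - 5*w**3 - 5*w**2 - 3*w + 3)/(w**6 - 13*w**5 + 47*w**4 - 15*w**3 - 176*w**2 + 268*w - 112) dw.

Factor the denominator: (w - 7)*(w - 4)*(w - 2)*(w - 1)**2*(w + 2).
Partial-fraction decomposition: -221/(1944*(w + 2)) + 131/(162*(w - 1)) + 5/(27*(w - 1)**2) - 127/(40*(w - 2)) + 3481/(324*(w - 4)) - 29801/(2430*(w - 7)).
Integrate each term; A/(w−a) gives A·log|w−a|; A/(w−a)² gives −A/(w−a).

-29801*log(w - 7)/2430 + 3481*log(w - 4)/324 - 127*log(w - 2)/40 + 131*log(w - 1)/162 - 221*log(w + 2)/1944 - 5/(27*w - 27) + C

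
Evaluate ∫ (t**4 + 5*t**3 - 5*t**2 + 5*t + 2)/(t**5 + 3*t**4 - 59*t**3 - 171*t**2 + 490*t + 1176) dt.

Factor the denominator: (t - 7)*(t - 3)*(t + 2)*(t + 4)*(t + 7).
Partial-fraction decomposition: 34/(175*(t + 7)) + 27/(77*(t + 4)) - 26/(225*(t + 2)) - 47/(350*(t - 3)) + 977/(1386*(t - 7)).
Integrate each term: A/(t−a) contributes A·log|t−a|.

977*log(t - 7)/1386 - 47*log(t - 3)/350 - 26*log(t + 2)/225 + 27*log(t + 4)/77 + 34*log(t + 7)/175 + C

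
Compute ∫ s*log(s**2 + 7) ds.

s**2*log(s**2 + 7)/2 - s**2/2 + 7*log(s**2 + 7)/2 + C

Let u = s**2 + 7, so du = (2*s) ds.
The integral becomes (1/2)·∫ log(u) du; integrate by parts with u′=log(u), dv′=du.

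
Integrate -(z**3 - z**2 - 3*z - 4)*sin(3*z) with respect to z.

Use integration by parts with u = z**3 - z**2 - 3*z - 4, dv = -sin(3*z) dz, so v = cos(3*z)/3.
Apply parts 3 times (tabular method): alternate signs, differentiate u down to 0, integrate dv up.

z**3*cos(3*z)/3 - z**2*sin(3*z)/3 - z**2*cos(3*z)/3 + 2*z*sin(3*z)/9 - 11*z*cos(3*z)/9 + 11*sin(3*z)/27 - 34*cos(3*z)/27 + C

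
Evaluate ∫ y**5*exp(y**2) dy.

(y**4 - 2*y**2 + 2)*exp(y**2)/2 + C

Let u = y², du = 2y dy; rewrite as (1/2)∫ u^2·exp(1u) du.
Now integrate by parts 2 times.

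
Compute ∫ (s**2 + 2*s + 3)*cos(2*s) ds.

Use integration by parts with u = s**2 + 2*s + 3, dv = cos(2*s) ds, so v = sin(2*s)/2.
Apply parts 2 times (tabular method): alternate signs, differentiate u down to 0, integrate dv up.

s**2*sin(2*s)/2 + s*sin(2*s) + s*cos(2*s)/2 + 5*sin(2*s)/4 + cos(2*s)/2 + C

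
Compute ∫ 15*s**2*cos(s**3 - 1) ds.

5*sin(s**3 - 1) + C

Let u = s**3 - 1, so du = (3*s**2) ds.
Rewriting, the integral becomes 5·∫ cos(u) du = 5·sin(u).
Substituting back, u = s**3 - 1.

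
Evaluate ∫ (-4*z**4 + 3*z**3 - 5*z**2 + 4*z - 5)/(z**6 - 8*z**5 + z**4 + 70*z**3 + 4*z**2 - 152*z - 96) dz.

Factor the denominator: (z - 6)*(z - 4)*(z - 2)*(z + 1)**2*(z + 2).
Partial-fraction decomposition: 121/(192*(z + 2)) - 229/(525*(z + 1)) + 1/(5*(z + 1)**2) - 19/(96*(z - 2)) + 901/(600*(z - 4)) - 671/(448*(z - 6)).
Integrate each term; A/(z−a) gives A·log|z−a|; A/(z−a)² gives −A/(z−a).

-671*log(z - 6)/448 + 901*log(z - 4)/600 - 19*log(z - 2)/96 - 229*log(z + 1)/525 + 121*log(z + 2)/192 - 1/(5*z + 5) + C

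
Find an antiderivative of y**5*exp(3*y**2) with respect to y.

(9*y**4 - 6*y**2 + 2)*exp(3*y**2)/54 + C

Let u = y², du = 2y dy; rewrite as (1/2)∫ u^2·exp(3u) du.
Now integrate by parts 2 times.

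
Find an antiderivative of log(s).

s*log(s) - s + C

Use integration by parts with u = log(s), dv = ds.
Then du = 1/s ds and v = s.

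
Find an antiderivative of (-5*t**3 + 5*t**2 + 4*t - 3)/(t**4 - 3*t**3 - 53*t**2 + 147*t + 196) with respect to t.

-1445*log(t - 7)/336 + 227*log(t - 4)/165 + log(t + 1)/80 - 643*log(t + 7)/308 + C

Factor the denominator: (t - 7)*(t - 4)*(t + 1)*(t + 7).
Partial-fraction decomposition: -643/(308*(t + 7)) + 1/(80*(t + 1)) + 227/(165*(t - 4)) - 1445/(336*(t - 7)).
Integrate each term: A/(t−a) contributes A·log|t−a|.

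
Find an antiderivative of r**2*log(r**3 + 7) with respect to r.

Let u = r**3 + 7, so du = (3*r**2) dr.
The integral becomes (1/3)·∫ log(u) du; integrate by parts with u′=log(u), dv′=du.

r**3*log(r**3 + 7)/3 - r**3/3 + 7*log(r**3 + 7)/3 + C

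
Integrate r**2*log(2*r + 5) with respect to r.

Use integration by parts with u = log(2*r + 5), dv = r**2 dr.
Then du = 2/(2*r + 5) dr and v = r**3/3.

r**3*log(2*r + 5)/3 - r**3/9 + 5*r**2/12 - 25*r/12 + 125*log(2*r + 5)/24 + C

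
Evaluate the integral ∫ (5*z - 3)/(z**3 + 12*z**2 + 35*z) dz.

-3*log(z)/35 + 14*log(z + 5)/5 - 19*log(z + 7)/7 + C

Factor the denominator: z*(z + 5)*(z + 7).
Partial-fraction decomposition: -19/(7*(z + 7)) + 14/(5*(z + 5)) - 3/(35*z).
Integrate each term: A/(z−a) contributes A·log|z−a|.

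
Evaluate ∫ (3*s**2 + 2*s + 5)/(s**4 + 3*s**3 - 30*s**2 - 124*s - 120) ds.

125*log(s - 6)/704 + 305*log(s + 2)/576 - 70*log(s + 5)/99 + 13/(24*s + 48) + C

Factor the denominator: (s - 6)*(s + 2)**2*(s + 5).
Partial-fraction decomposition: -70/(99*(s + 5)) + 305/(576*(s + 2)) - 13/(24*(s + 2)**2) + 125/(704*(s - 6)).
Integrate each term; A/(s−a) gives A·log|s−a|; A/(s−a)² gives −A/(s−a).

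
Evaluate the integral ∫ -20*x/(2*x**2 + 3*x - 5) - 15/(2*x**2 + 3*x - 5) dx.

Let u = 2*x**2 + 3*x - 5, so du = (4*x + 3) dx.
Rewriting, the integral becomes -5·∫ 1/u du = -5·log(u).
Substituting back, u = 2*x**2 + 3*x - 5.

-5*log(2*x**2 + 3*x - 5) + C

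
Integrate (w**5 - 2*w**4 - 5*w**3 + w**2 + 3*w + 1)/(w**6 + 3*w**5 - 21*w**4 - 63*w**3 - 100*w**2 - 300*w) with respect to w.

Factor the denominator: w*(w - 5)*(w + 3)*(w + 5)*(w**2 + 4).
Partial-fraction decomposition: (51*w - 608)/(1508*(w**2 + 4)) + 3739/(2900*(w + 5)) - 269/(624*(w + 3)) + 1291/(11600*(w - 5)) - 1/(300*w).
Integrate each term; A/(w−a) gives A·log|w−a|; the (Bw+D)/(w²+p²) term gives a log and an atan.

-log(w)/300 + 1291*log(w - 5)/11600 - 269*log(w + 3)/624 + 3739*log(w + 5)/2900 + 51*log(w**2 + 4)/3016 - 76*atan(w/2)/377 + C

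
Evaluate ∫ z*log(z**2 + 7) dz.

z**2*log(z**2 + 7)/2 - z**2/2 + 7*log(z**2 + 7)/2 + C

Let u = z**2 + 7, so du = (2*z) dz.
The integral becomes (1/2)·∫ log(u) du; integrate by parts with u′=log(u), dv′=du.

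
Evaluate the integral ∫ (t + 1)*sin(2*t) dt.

Use integration by parts with u = t + 1, dv = sin(2*t) dt, so v = -cos(2*t)/2.
Apply parts 1 times (tabular method): alternate signs, differentiate u down to 0, integrate dv up.

-t*cos(2*t)/2 + sin(2*t)/4 - cos(2*t)/2 + C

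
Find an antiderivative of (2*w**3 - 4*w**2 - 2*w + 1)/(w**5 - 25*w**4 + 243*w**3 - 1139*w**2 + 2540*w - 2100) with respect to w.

Factor the denominator: (w - 7)*(w - 6)*(w - 5)**2*(w - 2).
Partial-fraction decomposition: -1/(60*(w - 2)) + 545/(12*(w - 5)) + 47/(2*(w - 5)**2) - 277/(4*(w - 6)) + 477/(20*(w - 7)).
Integrate each term; A/(w−a) gives A·log|w−a|; A/(w−a)² gives −A/(w−a).

477*log(w - 7)/20 - 277*log(w - 6)/4 + 545*log(w - 5)/12 - log(w - 2)/60 - 47/(2*w - 10) + C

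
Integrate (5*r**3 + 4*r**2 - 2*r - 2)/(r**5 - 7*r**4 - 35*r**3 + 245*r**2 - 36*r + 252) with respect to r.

Factor the denominator: (r - 7)*(r - 6)*(r + 6)*(r**2 + 1).
Partial-fraction decomposition: -(11*r + 7)/(370*(r**2 + 1)) - 463/(2886*(r + 6)) - 605/(222*(r - 6)) + 379/(130*(r - 7)).
Integrate each term; A/(r−a) gives A·log|r−a|; the (Br+D)/(r²+p²) term gives a log and an atan.

379*log(r - 7)/130 - 605*log(r - 6)/222 - 463*log(r + 6)/2886 - 11*log(r**2 + 1)/740 - 7*atan(r)/370 + C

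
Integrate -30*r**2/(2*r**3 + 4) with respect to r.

-5*log(2*r**3 + 4) + C

Let u = 2*r**3 + 4, so du = (6*r**2) dr.
Rewriting, the integral becomes -5·∫ 1/u du = -5·log(u).
Substituting back, u = 2*r**3 + 4.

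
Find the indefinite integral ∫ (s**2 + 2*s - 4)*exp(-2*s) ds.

(-2*s**2 - 6*s + 5)*exp(-2*s)/4 + C

Use integration by parts with u = s**2 + 2*s - 4, dv = exp(-2*s) ds, so v = -exp(-2*s)/2.
Apply parts 2 times (tabular method): alternate signs, differentiate u down to 0, integrate dv up.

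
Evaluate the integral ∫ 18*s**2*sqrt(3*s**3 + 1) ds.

4*(3*s**3 + 1)**(3/2)/3 + C

Let u = 3*s**3 + 1, so du = (9*s**2) ds.
Rewriting, the integral becomes 2·∫ √u du = 2·(2/3)u^(3/2).
Substituting back, u = 3*s**3 + 1.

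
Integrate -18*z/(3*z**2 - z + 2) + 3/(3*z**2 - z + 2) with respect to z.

-3*log(3*z**2 - z + 2) + C

Let u = 3*z**2 - z + 2, so du = (6*z - 1) dz.
Rewriting, the integral becomes -3·∫ 1/u du = -3·log(u).
Substituting back, u = 3*z**2 - z + 2.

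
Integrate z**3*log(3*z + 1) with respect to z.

z**4*log(3*z + 1)/4 - z**4/16 + z**3/36 - z**2/72 + z/108 - log(3*z + 1)/324 + C

Use integration by parts with u = log(3*z + 1), dv = z**3 dz.
Then du = 3/(3*z + 1) dz and v = z**4/4.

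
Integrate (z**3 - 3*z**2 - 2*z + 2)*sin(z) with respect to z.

-z**3*cos(z) + 3*z**2*sin(z) + 3*z**2*cos(z) - 6*z*sin(z) + 8*z*cos(z) - 8*sin(z) - 8*cos(z) + C

Use integration by parts with u = z**3 - 3*z**2 - 2*z + 2, dv = sin(z) dz, so v = -cos(z).
Apply parts 3 times (tabular method): alternate signs, differentiate u down to 0, integrate dv up.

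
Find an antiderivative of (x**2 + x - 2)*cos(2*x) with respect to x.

Use integration by parts with u = x**2 + x - 2, dv = cos(2*x) dx, so v = sin(2*x)/2.
Apply parts 2 times (tabular method): alternate signs, differentiate u down to 0, integrate dv up.

x**2*sin(2*x)/2 + x*sin(2*x)/2 + x*cos(2*x)/2 - 5*sin(2*x)/4 + cos(2*x)/4 + C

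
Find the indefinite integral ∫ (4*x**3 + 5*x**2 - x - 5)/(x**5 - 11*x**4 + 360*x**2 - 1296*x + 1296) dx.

-593*log(x - 6)/432 + 145*log(x - 3)/81 - 45*log(x - 2)/128 - 683*log(x + 6)/10368 - 1033/(144*x - 864) + C

Factor the denominator: (x - 6)**2*(x - 3)*(x - 2)*(x + 6).
Partial-fraction decomposition: -683/(10368*(x + 6)) - 45/(128*(x - 2)) + 145/(81*(x - 3)) - 593/(432*(x - 6)) + 1033/(144*(x - 6)**2).
Integrate each term; A/(x−a) gives A·log|x−a|; A/(x−a)² gives −A/(x−a).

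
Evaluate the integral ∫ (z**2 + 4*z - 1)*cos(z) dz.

z**2*sin(z) + 4*z*sin(z) + 2*z*cos(z) - 3*sin(z) + 4*cos(z) + C

Use integration by parts with u = z**2 + 4*z - 1, dv = cos(z) dz, so v = sin(z).
Apply parts 2 times (tabular method): alternate signs, differentiate u down to 0, integrate dv up.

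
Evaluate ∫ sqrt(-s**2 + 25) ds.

s*sqrt(-s**2 + 25)/2 + 25*asin(s/5)/2 + C

Substitute s = 5·sin(θ), so ds = 5·cos(θ) dθ and the radical becomes sqrt(-s**2 + 25) = 5·cos(θ) by the Pythagorean identity.
Integrate the resulting trig expression in θ, then back-substitute θ = asin(s/5), sin(θ) = s/5, cos(θ) = sqrt(-s**2 + 25)/5 (absorbing any constant into C).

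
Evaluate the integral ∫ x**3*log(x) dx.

Use integration by parts with u = log(x), dv = x**3 dx.
Then du = 1/x dx and v = x**4/4.

x**4*log(x)/4 - x**4/16 + C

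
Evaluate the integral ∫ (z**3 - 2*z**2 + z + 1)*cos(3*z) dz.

Use integration by parts with u = z**3 - 2*z**2 + z + 1, dv = cos(3*z) dz, so v = sin(3*z)/3.
Apply parts 3 times (tabular method): alternate signs, differentiate u down to 0, integrate dv up.

z**3*sin(3*z)/3 - 2*z**2*sin(3*z)/3 + z**2*cos(3*z)/3 + z*sin(3*z)/9 - 4*z*cos(3*z)/9 + 13*sin(3*z)/27 + cos(3*z)/27 + C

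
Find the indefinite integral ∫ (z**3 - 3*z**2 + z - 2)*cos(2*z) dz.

z**3*sin(2*z)/2 - 3*z**2*sin(2*z)/2 + 3*z**2*cos(2*z)/4 - z*sin(2*z)/4 - 3*z*cos(2*z)/2 - sin(2*z)/4 - cos(2*z)/8 + C

Use integration by parts with u = z**3 - 3*z**2 + z - 2, dv = cos(2*z) dz, so v = sin(2*z)/2.
Apply parts 3 times (tabular method): alternate signs, differentiate u down to 0, integrate dv up.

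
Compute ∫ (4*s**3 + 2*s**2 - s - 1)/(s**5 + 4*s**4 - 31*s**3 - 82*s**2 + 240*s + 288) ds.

Factor the denominator: (s - 4)*(s - 3)*(s + 1)*(s + 4)*(s + 6).
Partial-fraction decomposition: -787/(900*(s + 6)) + 221/(336*(s + 4)) - 1/(150*(s + 1)) - 61/(126*(s - 3)) + 283/(400*(s - 4)).
Integrate each term: A/(s−a) contributes A·log|s−a|.

283*log(s - 4)/400 - 61*log(s - 3)/126 - log(s + 1)/150 + 221*log(s + 4)/336 - 787*log(s + 6)/900 + C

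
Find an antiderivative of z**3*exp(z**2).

(z**2 - 1)*exp(z**2)/2 + C

Let u = z², du = 2z dz; rewrite as (1/2)∫ u^1·exp(1u) du.
Now integrate by parts 1 time.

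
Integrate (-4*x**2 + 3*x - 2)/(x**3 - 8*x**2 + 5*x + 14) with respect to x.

Factor the denominator: (x - 7)*(x - 2)*(x + 1).
Partial-fraction decomposition: -3/(8*(x + 1)) + 4/(5*(x - 2)) - 177/(40*(x - 7)).
Integrate each term: A/(x−a) contributes A·log|x−a|.

-177*log(x - 7)/40 + 4*log(x - 2)/5 - 3*log(x + 1)/8 + C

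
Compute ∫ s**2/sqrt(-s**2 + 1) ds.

Substitute s = sin(θ), so ds = cos(θ) dθ and the radical becomes sqrt(-s**2 + 1) = cos(θ) by the Pythagorean identity.
Integrate the resulting trig expression in θ, then back-substitute θ = asin(s), sin(θ) = s, cos(θ) = sqrt(-s**2 + 1) (absorbing any constant into C).

-s*sqrt(-s**2 + 1)/2 + asin(s)/2 + C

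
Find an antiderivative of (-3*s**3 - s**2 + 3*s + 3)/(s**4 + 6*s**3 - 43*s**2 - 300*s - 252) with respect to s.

-527*log(s - 7)/676 - log(s + 1)/100 - 9339*log(s + 6)/4225 - 597/(65*s + 390) + C

Factor the denominator: (s - 7)*(s + 1)*(s + 6)**2.
Partial-fraction decomposition: -9339/(4225*(s + 6)) + 597/(65*(s + 6)**2) - 1/(100*(s + 1)) - 527/(676*(s - 7)).
Integrate each term; A/(s−a) gives A·log|s−a|; A/(s−a)² gives −A/(s−a).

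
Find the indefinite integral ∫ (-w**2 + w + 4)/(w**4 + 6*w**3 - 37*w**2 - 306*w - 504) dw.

Factor the denominator: (w - 7)*(w + 3)*(w + 4)*(w + 6).
Partial-fraction decomposition: 19/(39*(w + 6)) - 8/(11*(w + 4)) + 4/(15*(w + 3)) - 19/(715*(w - 7)).
Integrate each term: A/(w−a) contributes A·log|w−a|.

-19*log(w - 7)/715 + 4*log(w + 3)/15 - 8*log(w + 4)/11 + 19*log(w + 6)/39 + C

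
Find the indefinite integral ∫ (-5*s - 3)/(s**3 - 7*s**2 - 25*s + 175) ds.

Factor the denominator: (s - 7)*(s - 5)*(s + 5).
Partial-fraction decomposition: 11/(60*(s + 5)) + 7/(5*(s - 5)) - 19/(12*(s - 7)).
Integrate each term: A/(s−a) contributes A·log|s−a|.

-19*log(s - 7)/12 + 7*log(s - 5)/5 + 11*log(s + 5)/60 + C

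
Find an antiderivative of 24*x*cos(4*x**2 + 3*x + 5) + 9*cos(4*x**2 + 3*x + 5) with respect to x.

3*sin(4*x**2 + 3*x + 5) + C

Let u = 4*x**2 + 3*x + 5, so du = (8*x + 3) dx.
Rewriting, the integral becomes 3·∫ cos(u) du = 3·sin(u).
Substituting back, u = 4*x**2 + 3*x + 5.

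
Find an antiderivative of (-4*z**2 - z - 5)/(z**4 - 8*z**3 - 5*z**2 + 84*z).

Factor the denominator: z*(z - 7)*(z - 4)*(z + 3).
Partial-fraction decomposition: 19/(105*(z + 3)) + 73/(84*(z - 4)) - 104/(105*(z - 7)) - 5/(84*z).
Integrate each term: A/(z−a) contributes A·log|z−a|.

-5*log(z)/84 - 104*log(z - 7)/105 + 73*log(z - 4)/84 + 19*log(z + 3)/105 + C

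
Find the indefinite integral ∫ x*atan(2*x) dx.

x**2*atan(2*x)/2 - x/4 + atan(2*x)/8 + C

Use integration by parts with u = arctan(2*x), dv = x dx.
Then du = 2/(4*x**2 + 1) dx.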